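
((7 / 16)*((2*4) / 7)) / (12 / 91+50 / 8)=0.08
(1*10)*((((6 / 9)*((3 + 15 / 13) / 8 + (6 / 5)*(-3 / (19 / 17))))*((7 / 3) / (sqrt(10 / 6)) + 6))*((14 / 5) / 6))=-62286 / 1235-72667*sqrt(15) / 18525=-65.63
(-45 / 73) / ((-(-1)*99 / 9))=-45 / 803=-0.06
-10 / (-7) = 10 / 7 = 1.43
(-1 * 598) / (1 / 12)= -7176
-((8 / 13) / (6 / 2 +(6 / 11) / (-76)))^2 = -11182336 / 264485169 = -0.04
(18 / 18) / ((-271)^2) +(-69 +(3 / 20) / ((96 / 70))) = -323801305 / 4700224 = -68.89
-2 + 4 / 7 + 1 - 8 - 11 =-136 / 7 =-19.43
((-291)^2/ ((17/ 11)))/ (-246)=-310497/ 1394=-222.74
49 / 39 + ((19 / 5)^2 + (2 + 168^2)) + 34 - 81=28194.70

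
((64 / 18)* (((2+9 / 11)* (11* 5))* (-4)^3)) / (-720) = 3968 / 81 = 48.99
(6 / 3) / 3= 2 / 3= 0.67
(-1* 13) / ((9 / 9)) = -13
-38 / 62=-19 / 31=-0.61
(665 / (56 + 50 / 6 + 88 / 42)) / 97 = 0.10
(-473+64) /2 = -409 /2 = -204.50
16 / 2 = 8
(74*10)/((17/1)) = 740/17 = 43.53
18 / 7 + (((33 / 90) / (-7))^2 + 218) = 9727321 / 44100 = 220.57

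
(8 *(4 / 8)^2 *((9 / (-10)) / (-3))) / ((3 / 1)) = 1 / 5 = 0.20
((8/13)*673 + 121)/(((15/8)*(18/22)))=68024/195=348.84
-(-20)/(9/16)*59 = 18880/9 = 2097.78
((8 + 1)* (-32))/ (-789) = 96/ 263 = 0.37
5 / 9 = 0.56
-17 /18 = -0.94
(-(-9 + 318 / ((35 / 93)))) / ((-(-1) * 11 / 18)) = -1367.95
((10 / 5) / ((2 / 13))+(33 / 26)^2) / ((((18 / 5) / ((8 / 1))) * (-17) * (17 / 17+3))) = -2905 / 6084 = -0.48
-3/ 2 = -1.50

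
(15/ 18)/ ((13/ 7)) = 35/ 78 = 0.45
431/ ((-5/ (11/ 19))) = -4741/ 95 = -49.91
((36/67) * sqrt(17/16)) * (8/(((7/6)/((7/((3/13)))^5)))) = 14263591888 * sqrt(17)/603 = 97529512.36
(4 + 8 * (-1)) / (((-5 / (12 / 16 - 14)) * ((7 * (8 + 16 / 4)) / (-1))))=53 / 420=0.13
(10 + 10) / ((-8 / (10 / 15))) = -5 / 3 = -1.67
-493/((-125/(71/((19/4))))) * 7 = 980084/2375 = 412.67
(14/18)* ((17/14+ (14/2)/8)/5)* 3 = 39/40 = 0.98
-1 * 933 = -933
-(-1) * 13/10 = 13/10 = 1.30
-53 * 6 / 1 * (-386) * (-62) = -7610376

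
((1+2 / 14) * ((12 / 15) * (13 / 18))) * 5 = 208 / 63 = 3.30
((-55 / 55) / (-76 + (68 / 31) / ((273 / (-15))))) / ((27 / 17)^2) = 815269 / 156542544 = 0.01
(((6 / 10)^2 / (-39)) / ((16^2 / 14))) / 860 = -21 / 35776000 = -0.00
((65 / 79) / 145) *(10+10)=260 / 2291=0.11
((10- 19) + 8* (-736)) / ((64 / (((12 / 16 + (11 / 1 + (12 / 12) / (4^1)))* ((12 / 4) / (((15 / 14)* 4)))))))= -123837 / 160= -773.98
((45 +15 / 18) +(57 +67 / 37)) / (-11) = -23231 / 2442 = -9.51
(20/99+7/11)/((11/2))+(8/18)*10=5006/1089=4.60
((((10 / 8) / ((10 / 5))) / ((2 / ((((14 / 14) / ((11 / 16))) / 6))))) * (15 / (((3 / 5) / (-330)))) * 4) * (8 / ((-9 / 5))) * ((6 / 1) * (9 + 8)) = 3400000 / 3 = 1133333.33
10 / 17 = 0.59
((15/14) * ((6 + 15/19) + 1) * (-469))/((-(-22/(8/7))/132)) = -26840.30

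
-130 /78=-5 /3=-1.67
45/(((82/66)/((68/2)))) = 50490/41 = 1231.46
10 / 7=1.43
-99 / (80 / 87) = -8613 / 80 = -107.66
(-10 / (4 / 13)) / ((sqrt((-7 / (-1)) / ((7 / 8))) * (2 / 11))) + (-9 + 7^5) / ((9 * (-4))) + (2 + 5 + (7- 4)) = -8219 / 18- 715 * sqrt(2) / 16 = -519.81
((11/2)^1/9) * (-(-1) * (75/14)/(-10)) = -55/168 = -0.33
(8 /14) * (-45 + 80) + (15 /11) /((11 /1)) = 2435 /121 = 20.12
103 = 103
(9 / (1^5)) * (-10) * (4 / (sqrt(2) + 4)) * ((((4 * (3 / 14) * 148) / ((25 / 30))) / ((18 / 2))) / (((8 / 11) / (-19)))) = 2227104 / 49 - 556776 * sqrt(2) / 49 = 29381.71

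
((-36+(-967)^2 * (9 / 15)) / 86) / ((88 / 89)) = 249652743 / 37840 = 6597.59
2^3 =8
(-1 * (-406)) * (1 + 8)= 3654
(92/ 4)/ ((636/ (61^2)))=85583/ 636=134.56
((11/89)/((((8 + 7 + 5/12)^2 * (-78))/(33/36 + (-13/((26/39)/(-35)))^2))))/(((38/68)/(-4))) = 880228448/39598325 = 22.23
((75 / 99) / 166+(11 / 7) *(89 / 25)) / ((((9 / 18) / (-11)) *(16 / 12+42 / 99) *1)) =-59040707 / 842450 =-70.08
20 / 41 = 0.49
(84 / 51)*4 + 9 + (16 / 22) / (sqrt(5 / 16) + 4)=740369 / 46937 - 32*sqrt(5) / 2761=15.75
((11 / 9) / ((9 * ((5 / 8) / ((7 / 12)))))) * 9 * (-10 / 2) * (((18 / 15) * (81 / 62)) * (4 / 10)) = -2772 / 775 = -3.58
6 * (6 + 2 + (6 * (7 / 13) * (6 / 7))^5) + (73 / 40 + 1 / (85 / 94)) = 259560988549 / 252479240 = 1028.05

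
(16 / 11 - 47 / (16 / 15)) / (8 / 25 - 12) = 187475 / 51392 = 3.65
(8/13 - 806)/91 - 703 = -842119/1183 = -711.85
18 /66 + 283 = 3116 /11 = 283.27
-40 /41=-0.98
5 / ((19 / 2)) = 10 / 19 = 0.53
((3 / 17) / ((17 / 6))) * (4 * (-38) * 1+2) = -2700 / 289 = -9.34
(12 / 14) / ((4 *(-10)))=-0.02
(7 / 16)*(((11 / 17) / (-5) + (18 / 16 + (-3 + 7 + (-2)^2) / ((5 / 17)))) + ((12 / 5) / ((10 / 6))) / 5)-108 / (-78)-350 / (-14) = 137360111 / 3536000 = 38.85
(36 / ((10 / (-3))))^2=2916 / 25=116.64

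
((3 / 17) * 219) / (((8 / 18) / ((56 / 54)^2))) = 14308 / 153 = 93.52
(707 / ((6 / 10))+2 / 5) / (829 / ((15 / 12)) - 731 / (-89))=1.76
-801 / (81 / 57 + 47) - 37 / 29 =-475391 / 26680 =-17.82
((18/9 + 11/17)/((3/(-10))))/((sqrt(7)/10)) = -1500 * sqrt(7)/119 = -33.35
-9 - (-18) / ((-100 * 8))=-3609 / 400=-9.02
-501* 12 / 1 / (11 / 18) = -108216 / 11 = -9837.82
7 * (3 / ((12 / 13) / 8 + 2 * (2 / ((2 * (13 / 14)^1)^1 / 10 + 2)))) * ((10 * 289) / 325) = 95.99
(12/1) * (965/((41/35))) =405300/41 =9885.37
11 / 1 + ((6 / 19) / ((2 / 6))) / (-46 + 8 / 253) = 1213058 / 110485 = 10.98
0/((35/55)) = 0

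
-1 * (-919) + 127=1046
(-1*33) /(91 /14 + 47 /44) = -484 /111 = -4.36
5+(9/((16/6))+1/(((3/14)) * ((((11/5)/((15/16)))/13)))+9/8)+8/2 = 3463/88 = 39.35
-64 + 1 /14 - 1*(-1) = -881 /14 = -62.93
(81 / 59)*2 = 162 / 59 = 2.75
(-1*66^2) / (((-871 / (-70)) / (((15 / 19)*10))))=-45738000 / 16549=-2763.79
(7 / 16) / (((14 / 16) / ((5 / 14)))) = 5 / 28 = 0.18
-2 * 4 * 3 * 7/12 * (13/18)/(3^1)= -91/27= -3.37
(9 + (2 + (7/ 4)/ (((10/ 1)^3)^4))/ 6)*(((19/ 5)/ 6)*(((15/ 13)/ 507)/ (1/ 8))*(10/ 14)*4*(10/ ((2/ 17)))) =3445333333333441/ 131820000000000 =26.14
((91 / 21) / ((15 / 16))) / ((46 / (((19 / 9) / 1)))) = 1976 / 9315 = 0.21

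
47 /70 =0.67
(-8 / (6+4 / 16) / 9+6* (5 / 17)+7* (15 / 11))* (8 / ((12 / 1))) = 939782 / 126225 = 7.45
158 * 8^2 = 10112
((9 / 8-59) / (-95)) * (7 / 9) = 3241 / 6840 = 0.47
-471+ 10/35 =-3295/7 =-470.71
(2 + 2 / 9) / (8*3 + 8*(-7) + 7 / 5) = -100 / 1377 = -0.07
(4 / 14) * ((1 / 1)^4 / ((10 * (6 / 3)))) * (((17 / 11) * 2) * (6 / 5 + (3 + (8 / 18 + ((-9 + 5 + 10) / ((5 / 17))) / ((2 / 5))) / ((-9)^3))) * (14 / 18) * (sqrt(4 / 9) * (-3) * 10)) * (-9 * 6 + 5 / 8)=491673847 / 3247695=151.39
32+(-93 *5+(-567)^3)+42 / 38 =-3463409203 / 19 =-182284694.89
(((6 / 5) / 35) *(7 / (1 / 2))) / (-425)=-12 / 10625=-0.00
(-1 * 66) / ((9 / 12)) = -88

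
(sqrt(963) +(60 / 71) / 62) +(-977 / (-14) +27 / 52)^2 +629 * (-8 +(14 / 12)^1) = 3 * sqrt(107) +563970129011 / 874871088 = 675.66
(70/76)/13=35/494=0.07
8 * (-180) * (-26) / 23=1627.83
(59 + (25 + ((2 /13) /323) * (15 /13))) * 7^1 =32097366 /54587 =588.00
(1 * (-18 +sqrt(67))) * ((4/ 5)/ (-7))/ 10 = 36/ 175 -2 * sqrt(67)/ 175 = 0.11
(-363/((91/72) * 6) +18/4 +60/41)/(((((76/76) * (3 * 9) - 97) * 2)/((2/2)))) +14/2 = 7625453/1044680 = 7.30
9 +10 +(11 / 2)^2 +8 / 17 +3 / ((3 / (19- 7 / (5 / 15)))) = 3245 / 68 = 47.72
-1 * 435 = -435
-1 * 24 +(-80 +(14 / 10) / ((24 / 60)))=-201 / 2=-100.50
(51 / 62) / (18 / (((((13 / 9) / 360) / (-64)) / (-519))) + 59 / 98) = 32487 / 5885083354337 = 0.00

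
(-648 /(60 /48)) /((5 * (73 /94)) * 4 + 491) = -121824 /119035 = -1.02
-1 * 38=-38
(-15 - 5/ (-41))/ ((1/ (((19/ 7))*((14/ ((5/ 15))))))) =-69540/ 41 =-1696.10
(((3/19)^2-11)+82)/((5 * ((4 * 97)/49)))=62818/35017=1.79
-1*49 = -49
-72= -72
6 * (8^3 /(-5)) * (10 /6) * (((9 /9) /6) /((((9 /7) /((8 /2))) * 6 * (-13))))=7168 /1053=6.81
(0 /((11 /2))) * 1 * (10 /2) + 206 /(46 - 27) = 206 /19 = 10.84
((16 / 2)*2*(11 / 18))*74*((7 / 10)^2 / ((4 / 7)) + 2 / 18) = 1419209 / 2025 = 700.84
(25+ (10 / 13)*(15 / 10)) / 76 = 85 / 247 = 0.34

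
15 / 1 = 15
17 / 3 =5.67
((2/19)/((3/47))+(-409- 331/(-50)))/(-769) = 1142083/2191650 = 0.52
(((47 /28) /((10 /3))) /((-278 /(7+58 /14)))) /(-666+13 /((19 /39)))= 34827 /1103109560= 0.00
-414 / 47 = -8.81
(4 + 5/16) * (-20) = -86.25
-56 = -56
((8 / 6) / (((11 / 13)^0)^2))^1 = 4 / 3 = 1.33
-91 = -91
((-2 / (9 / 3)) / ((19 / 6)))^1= -4 / 19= -0.21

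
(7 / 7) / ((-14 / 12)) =-6 / 7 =-0.86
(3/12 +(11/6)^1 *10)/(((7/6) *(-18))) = -223/252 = -0.88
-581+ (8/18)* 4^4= -4205/9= -467.22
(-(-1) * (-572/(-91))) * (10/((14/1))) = 220/49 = 4.49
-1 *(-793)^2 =-628849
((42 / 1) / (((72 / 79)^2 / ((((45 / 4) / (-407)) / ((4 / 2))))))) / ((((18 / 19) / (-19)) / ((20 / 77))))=56325025 / 15472512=3.64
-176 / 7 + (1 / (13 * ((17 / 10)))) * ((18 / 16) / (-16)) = -2489659 / 99008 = -25.15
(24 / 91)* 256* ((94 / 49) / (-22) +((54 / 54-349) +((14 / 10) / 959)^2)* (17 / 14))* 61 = -40062743411715072 / 23015017025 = -1740721.87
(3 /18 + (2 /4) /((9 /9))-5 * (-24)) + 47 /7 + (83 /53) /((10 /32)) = 736763 /5565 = 132.39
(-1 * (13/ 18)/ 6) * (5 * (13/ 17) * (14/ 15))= -1183/ 2754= -0.43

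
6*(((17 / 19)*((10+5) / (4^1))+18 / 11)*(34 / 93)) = 70941 / 6479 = 10.95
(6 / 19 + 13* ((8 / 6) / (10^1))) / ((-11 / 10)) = -1168 / 627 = -1.86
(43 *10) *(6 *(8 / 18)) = 1146.67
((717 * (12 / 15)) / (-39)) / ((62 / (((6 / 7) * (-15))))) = 8604 / 2821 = 3.05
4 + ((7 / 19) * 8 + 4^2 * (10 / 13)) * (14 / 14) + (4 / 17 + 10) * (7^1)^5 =722412098 / 4199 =172043.84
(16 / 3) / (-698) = -8 / 1047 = -0.01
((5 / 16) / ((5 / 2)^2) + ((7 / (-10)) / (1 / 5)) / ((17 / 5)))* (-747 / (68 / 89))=22138839 / 23120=957.56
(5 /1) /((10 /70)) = 35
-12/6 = -2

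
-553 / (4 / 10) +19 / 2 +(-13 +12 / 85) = -117798 / 85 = -1385.86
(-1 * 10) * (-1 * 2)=20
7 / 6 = 1.17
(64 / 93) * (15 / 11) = 320 / 341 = 0.94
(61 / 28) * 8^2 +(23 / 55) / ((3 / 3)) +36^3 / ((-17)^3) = 246558273 / 1891505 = 130.35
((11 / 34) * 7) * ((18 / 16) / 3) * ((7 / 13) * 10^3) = 202125 / 442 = 457.30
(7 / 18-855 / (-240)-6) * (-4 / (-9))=-295 / 324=-0.91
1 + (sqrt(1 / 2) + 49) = 50.71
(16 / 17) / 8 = 2 / 17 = 0.12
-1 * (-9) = 9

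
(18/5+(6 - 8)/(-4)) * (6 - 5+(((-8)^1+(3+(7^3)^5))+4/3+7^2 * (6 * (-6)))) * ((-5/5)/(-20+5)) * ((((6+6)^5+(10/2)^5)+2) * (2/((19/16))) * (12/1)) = 495600756394940277056/75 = 6608010085265870360.75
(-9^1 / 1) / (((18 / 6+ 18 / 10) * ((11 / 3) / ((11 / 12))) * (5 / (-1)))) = 3 / 32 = 0.09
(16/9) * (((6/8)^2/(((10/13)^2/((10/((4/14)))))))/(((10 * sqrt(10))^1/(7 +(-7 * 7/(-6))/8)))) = 91091 * sqrt(10)/19200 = 15.00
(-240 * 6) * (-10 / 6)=2400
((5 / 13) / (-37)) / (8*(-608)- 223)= 5 / 2446847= 0.00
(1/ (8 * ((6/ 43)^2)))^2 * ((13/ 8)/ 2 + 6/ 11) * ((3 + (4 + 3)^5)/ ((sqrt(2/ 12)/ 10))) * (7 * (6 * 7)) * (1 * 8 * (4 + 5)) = 1682579236924775 * sqrt(6)/ 8448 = 487862284832.76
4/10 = 2/5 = 0.40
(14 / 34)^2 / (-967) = -49 / 279463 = -0.00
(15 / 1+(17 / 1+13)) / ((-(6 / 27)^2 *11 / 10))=-18225 / 22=-828.41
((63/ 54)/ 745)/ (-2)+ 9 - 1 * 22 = -116227/ 8940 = -13.00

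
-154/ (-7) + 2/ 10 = 111/ 5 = 22.20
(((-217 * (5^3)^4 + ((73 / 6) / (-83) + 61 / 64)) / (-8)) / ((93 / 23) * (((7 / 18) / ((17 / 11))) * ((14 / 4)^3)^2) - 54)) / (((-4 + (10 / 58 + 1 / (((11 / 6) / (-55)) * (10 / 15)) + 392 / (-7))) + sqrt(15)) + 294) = 18886.03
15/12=5/4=1.25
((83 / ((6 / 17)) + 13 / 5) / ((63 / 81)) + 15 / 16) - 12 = 23571 / 80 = 294.64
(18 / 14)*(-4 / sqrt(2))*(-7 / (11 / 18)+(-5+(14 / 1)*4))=-7830*sqrt(2) / 77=-143.81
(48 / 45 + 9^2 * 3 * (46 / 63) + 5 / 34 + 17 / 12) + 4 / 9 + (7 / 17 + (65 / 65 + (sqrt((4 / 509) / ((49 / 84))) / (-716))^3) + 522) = 15077863 / 21420 - 3 * sqrt(10689) / 72809950809491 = 703.92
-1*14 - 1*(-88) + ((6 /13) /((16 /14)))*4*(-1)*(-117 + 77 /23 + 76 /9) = 218824 /897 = 243.95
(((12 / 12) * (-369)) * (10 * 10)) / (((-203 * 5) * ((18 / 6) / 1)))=2460 / 203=12.12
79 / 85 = 0.93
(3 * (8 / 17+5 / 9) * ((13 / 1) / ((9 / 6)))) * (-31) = -126542 / 153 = -827.07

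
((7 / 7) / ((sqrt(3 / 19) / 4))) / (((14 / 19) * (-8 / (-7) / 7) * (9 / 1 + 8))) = 133 * sqrt(57) / 204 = 4.92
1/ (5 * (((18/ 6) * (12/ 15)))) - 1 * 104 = -1247/ 12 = -103.92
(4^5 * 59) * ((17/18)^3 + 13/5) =758077312/3645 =207977.31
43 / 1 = 43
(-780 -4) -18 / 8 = -3145 / 4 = -786.25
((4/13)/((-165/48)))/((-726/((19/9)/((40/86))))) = 6536/11679525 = 0.00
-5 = -5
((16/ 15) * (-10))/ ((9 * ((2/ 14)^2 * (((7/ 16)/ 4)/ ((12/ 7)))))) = -8192/ 9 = -910.22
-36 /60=-3 /5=-0.60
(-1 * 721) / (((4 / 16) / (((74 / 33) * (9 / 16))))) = -80031 / 22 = -3637.77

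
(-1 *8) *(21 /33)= -56 /11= -5.09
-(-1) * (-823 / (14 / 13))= -764.21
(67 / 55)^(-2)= 3025 / 4489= 0.67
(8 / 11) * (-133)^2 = 141512 / 11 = 12864.73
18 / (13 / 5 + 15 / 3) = 45 / 19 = 2.37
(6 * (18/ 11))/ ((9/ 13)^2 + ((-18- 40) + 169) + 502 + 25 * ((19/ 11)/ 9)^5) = 15779518537068/ 985977925453597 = 0.02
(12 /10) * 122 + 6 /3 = 742 /5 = 148.40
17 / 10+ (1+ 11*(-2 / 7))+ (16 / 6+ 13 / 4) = 2299 / 420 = 5.47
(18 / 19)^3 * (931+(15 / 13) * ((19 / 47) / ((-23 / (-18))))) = 4017472344 / 5073133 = 791.91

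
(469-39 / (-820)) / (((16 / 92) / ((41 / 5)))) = 8846237 / 400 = 22115.59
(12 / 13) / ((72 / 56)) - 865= -33707 / 39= -864.28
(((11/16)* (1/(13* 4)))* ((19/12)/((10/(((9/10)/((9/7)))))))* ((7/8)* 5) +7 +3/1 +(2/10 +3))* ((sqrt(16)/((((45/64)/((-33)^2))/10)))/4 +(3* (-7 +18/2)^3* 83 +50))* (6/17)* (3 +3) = 110946225291/226304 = 490253.05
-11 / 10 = -1.10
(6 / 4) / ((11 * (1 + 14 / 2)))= 3 / 176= 0.02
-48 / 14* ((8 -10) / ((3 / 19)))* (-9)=-2736 / 7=-390.86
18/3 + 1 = 7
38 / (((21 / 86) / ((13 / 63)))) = 42484 / 1323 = 32.11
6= 6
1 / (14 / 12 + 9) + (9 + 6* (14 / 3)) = 2263 / 61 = 37.10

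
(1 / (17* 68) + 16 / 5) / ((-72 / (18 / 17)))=-0.05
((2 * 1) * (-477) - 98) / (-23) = 1052 / 23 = 45.74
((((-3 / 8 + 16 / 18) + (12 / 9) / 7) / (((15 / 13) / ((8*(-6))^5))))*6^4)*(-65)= 91721784360960 / 7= 13103112051565.71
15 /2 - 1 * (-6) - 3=21 /2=10.50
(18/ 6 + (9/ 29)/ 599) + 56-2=990156/ 17371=57.00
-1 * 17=-17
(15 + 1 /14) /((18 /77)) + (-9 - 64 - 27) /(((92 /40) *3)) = 41383 /828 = 49.98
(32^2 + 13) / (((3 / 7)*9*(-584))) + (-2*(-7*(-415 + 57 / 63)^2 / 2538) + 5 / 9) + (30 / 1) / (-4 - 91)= 838888446407 / 887091912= 945.66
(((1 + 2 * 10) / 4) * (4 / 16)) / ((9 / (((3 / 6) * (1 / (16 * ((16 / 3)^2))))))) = 21 / 131072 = 0.00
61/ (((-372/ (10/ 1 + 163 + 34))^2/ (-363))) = -105422823/ 15376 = -6856.32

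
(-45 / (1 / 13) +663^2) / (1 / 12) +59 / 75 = 395085659 / 75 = 5267808.79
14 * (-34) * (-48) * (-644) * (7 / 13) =-102998784 / 13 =-7922983.38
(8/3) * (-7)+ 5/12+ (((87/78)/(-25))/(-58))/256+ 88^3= 226787808001/332800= 681453.75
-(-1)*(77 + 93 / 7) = 632 / 7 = 90.29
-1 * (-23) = 23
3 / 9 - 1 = -2 / 3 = -0.67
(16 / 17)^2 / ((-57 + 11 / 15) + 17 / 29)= -111360 / 6999869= -0.02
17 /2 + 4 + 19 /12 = 169 /12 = 14.08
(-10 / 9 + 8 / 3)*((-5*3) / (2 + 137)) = -70 / 417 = -0.17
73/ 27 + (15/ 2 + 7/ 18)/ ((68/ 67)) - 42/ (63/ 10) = 6995/ 1836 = 3.81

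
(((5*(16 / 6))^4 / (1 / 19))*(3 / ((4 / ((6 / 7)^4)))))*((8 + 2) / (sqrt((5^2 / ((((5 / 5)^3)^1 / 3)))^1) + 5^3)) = 14592000000 / 746711 - 583680000*sqrt(3) / 746711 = 18187.81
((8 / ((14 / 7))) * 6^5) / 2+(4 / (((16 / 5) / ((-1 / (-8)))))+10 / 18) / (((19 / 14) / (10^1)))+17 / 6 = 15560.08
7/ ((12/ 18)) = 21/ 2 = 10.50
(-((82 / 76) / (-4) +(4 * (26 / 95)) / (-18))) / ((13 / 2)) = 119 / 2340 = 0.05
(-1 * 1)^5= -1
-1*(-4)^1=4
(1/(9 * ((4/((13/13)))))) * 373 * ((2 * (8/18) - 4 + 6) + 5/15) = 10817/324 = 33.39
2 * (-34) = -68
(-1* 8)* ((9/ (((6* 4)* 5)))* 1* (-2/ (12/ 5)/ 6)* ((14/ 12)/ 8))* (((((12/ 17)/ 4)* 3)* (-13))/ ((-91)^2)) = -1/ 99008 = -0.00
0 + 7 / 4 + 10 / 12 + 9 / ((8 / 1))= 89 / 24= 3.71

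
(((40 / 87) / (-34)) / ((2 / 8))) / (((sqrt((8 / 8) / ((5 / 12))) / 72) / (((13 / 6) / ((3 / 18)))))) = -4160 *sqrt(15) / 493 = -32.68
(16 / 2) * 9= 72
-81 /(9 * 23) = -0.39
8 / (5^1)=8 / 5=1.60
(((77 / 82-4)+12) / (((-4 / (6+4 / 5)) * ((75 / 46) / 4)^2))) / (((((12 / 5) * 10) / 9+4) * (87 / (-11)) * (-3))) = -290042236 / 501609375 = -0.58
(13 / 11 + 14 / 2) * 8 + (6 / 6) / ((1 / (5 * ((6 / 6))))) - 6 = 709 / 11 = 64.45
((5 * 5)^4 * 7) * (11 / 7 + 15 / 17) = 114062500 / 17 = 6709558.82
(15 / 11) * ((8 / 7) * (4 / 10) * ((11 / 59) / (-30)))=-8 / 2065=-0.00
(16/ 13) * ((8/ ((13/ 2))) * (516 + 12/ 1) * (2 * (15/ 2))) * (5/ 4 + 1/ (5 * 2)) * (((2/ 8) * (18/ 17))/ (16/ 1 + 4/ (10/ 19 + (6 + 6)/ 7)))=917630208/ 3806725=241.06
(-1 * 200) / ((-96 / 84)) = 175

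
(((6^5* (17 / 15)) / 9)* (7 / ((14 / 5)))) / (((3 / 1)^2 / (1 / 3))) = 272 / 3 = 90.67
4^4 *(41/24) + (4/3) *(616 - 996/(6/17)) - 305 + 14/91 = -36515/13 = -2808.85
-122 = -122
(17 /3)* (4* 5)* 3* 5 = 1700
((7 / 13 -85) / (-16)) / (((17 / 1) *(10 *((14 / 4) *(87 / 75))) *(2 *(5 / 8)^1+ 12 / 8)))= 2745 / 986986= 0.00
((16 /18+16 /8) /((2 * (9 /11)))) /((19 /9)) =143 /171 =0.84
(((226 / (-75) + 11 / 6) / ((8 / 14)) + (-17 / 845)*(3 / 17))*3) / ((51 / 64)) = -559336 / 71825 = -7.79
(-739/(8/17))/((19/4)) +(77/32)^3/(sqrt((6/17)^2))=-1087532993/3735552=-291.13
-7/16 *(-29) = 203/16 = 12.69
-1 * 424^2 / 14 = -89888 / 7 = -12841.14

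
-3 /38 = -0.08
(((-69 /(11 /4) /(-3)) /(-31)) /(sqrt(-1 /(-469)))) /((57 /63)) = -1932 * sqrt(469) /6479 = -6.46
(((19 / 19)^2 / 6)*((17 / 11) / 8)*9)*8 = 51 / 22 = 2.32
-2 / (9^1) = -2 / 9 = -0.22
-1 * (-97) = 97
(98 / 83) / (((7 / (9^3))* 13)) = 10206 / 1079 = 9.46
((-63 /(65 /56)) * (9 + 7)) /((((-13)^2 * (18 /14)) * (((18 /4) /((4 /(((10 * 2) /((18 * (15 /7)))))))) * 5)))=-75264 /54925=-1.37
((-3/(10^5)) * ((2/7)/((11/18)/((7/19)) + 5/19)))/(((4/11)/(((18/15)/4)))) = -0.00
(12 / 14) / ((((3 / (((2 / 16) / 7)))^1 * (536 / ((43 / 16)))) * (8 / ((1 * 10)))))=215 / 6723584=0.00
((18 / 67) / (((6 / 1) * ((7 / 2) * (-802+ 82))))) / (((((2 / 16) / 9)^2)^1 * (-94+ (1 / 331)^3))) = 2611057752 / 2664608611595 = 0.00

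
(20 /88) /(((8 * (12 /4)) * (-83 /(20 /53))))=-25 /580668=-0.00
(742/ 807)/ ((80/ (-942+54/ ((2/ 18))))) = -7049/ 1345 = -5.24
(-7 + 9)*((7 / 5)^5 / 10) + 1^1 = 2.08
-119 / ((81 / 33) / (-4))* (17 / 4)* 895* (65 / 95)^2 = 3365877515 / 9747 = 345324.46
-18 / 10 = -9 / 5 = -1.80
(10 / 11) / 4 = 5 / 22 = 0.23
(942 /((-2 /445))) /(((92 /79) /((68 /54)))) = -93828695 /414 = -226639.36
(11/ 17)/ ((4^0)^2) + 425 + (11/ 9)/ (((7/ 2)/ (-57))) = 144850/ 357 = 405.74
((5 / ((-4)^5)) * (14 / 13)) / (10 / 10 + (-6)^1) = 7 / 6656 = 0.00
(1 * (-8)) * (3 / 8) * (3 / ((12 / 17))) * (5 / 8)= -255 / 32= -7.97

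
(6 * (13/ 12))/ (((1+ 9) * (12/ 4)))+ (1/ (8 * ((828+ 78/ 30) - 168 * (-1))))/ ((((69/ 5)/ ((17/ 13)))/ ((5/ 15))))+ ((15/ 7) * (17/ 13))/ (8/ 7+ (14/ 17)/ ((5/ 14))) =3503215433/ 3403827960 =1.03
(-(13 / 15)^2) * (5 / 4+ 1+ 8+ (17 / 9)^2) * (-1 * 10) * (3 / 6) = 756613 / 14580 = 51.89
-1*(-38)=38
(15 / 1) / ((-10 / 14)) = -21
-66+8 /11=-718 /11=-65.27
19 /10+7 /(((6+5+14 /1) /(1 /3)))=299 /150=1.99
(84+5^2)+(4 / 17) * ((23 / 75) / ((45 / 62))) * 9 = 700579 / 6375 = 109.89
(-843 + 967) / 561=124 / 561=0.22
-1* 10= -10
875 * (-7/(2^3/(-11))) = 67375/8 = 8421.88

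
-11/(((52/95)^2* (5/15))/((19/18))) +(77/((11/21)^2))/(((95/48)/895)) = 429923107871/3390816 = 126790.46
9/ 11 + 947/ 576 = 2.46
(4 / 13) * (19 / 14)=0.42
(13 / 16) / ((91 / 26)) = 13 / 56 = 0.23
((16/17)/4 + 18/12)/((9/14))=2.70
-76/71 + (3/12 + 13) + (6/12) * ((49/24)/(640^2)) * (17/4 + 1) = 22668926753/1861222400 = 12.18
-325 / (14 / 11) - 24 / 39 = -46587 / 182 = -255.97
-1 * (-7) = 7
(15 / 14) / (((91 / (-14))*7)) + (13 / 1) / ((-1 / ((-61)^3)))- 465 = 1879333441 / 637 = 2950287.98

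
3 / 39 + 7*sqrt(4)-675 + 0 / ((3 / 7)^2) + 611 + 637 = 7632 / 13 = 587.08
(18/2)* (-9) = -81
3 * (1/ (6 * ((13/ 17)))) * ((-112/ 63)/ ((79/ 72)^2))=-78336/ 81133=-0.97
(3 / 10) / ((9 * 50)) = 1 / 1500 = 0.00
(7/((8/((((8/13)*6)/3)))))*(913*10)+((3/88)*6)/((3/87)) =5627473/572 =9838.24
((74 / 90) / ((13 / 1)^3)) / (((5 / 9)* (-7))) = -0.00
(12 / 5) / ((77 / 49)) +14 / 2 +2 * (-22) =-1951 / 55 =-35.47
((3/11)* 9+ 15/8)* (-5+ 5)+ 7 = 7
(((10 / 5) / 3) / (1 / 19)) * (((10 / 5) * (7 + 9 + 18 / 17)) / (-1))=-432.16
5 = 5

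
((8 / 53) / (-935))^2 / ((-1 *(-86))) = 32 / 105595015075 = 0.00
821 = 821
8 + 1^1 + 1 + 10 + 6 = 26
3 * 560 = 1680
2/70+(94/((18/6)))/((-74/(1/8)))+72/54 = 13561/10360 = 1.31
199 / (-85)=-199 / 85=-2.34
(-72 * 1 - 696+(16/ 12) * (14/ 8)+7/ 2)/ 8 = -4573/ 48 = -95.27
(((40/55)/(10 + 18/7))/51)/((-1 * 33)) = -7/203643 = -0.00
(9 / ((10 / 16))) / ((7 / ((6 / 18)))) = 24 / 35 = 0.69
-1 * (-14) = 14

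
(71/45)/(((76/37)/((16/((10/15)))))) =18.44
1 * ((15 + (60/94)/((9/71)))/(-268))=-2825/37788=-0.07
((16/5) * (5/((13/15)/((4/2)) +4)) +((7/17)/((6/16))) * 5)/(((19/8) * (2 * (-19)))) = -246880/2448663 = -0.10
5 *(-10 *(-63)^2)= -198450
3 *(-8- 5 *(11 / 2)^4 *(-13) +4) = 2854803 / 16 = 178425.19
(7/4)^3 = 343/64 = 5.36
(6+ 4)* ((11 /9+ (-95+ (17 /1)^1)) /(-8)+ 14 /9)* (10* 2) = 20075 /9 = 2230.56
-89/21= -4.24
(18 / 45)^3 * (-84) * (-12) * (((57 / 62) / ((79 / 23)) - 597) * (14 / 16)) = -2062324152 / 61225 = -33684.35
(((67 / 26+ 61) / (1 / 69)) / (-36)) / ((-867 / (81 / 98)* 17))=342171 / 50073296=0.01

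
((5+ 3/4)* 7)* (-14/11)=-1127/22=-51.23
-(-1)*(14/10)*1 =7/5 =1.40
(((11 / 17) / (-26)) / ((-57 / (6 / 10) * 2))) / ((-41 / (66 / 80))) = -363 / 137727200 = -0.00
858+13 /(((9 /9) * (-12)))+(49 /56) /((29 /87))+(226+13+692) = 1790.54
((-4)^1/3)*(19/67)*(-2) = 152/201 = 0.76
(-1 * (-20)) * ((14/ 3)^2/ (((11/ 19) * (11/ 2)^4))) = 1191680/ 1449459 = 0.82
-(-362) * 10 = 3620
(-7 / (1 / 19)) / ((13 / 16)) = -2128 / 13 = -163.69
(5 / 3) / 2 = 0.83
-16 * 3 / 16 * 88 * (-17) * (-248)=-1113024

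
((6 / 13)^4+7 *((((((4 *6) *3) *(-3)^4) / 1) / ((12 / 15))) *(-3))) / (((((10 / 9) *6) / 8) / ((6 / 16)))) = -19675809873 / 285610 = -68890.48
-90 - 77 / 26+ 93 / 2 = -604 / 13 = -46.46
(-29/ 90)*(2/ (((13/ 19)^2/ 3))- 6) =-1856/ 845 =-2.20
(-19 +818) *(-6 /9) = -1598 /3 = -532.67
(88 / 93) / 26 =44 / 1209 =0.04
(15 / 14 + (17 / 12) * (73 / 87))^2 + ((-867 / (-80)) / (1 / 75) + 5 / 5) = 21867992399 / 26703432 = 818.92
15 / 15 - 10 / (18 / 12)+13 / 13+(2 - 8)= -32 / 3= -10.67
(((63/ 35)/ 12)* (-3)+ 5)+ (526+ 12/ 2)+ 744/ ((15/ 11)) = 21643/ 20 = 1082.15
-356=-356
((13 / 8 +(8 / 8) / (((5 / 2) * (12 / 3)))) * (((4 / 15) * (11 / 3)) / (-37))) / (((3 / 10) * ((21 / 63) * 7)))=-253 / 3885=-0.07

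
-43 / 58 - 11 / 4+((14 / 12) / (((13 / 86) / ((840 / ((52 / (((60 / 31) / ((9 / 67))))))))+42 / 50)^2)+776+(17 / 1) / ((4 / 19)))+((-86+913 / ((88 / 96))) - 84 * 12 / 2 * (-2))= 22187960937457256999 / 8001689521024974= 2772.91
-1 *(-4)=4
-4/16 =-1/4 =-0.25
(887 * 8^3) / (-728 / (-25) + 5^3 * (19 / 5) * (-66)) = -5676800 / 391511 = -14.50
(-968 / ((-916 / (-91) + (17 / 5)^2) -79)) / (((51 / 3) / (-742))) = -74274200 / 100861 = -736.40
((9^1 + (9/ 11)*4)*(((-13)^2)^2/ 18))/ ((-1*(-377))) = 32955/ 638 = 51.65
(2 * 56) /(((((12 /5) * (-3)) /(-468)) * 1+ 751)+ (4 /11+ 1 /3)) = 0.15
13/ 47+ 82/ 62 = 1.60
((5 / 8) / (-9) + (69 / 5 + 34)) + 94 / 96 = 35071 / 720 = 48.71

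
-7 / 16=-0.44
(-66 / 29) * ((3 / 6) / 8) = -33 / 232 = -0.14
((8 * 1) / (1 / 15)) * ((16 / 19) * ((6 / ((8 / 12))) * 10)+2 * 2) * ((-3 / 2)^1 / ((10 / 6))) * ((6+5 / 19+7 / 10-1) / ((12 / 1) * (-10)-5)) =92751912 / 225625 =411.09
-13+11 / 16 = -197 / 16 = -12.31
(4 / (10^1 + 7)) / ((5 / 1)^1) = 0.05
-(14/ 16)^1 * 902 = -3157/ 4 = -789.25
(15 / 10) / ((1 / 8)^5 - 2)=-16384 / 21845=-0.75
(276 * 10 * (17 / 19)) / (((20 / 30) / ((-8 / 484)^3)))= -563040 / 33659659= -0.02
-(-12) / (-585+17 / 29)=-87 / 4237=-0.02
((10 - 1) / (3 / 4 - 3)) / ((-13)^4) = -4 / 28561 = -0.00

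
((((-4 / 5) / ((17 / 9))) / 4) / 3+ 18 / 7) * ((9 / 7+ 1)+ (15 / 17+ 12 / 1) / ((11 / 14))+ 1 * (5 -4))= 38876367 / 778855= 49.91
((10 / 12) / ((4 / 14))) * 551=19285 / 12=1607.08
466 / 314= 233 / 157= 1.48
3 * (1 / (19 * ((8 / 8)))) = 3 / 19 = 0.16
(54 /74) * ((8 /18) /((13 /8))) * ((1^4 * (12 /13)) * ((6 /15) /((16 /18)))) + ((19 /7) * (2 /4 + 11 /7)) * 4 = 34581038 /1531985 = 22.57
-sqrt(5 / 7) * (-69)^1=69 * sqrt(35) / 7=58.32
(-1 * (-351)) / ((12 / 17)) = 1989 / 4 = 497.25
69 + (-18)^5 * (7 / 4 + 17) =-35429331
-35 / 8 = -4.38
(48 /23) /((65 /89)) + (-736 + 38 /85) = -18621454 /25415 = -732.70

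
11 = 11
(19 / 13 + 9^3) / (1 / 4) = 37984 / 13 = 2921.85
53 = 53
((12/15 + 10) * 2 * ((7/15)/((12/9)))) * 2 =378/25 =15.12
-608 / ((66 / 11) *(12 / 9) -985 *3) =608 / 2947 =0.21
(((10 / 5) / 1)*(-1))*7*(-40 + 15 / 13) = 7070 / 13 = 543.85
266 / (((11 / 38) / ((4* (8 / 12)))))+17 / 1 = 81425 / 33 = 2467.42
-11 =-11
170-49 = 121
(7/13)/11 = 7/143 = 0.05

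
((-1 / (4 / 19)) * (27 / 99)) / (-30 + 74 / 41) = 2337 / 50864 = 0.05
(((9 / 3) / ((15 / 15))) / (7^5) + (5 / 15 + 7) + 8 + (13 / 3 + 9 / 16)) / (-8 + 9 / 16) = -16319741 / 6000099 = -2.72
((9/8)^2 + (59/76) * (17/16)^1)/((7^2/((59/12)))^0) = 1271/608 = 2.09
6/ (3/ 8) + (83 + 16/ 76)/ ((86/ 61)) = 75.02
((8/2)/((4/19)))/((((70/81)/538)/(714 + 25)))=305939349/35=8741124.26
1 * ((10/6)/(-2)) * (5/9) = -25/54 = -0.46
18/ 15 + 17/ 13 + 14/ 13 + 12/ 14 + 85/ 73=186208/ 33215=5.61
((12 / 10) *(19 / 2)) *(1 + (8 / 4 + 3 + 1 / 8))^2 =136857 / 320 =427.68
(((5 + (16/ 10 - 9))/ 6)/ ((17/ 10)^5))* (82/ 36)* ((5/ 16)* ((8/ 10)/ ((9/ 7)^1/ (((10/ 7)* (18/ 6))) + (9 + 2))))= -2050000/ 1443994569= -0.00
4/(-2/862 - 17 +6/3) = -862/3233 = -0.27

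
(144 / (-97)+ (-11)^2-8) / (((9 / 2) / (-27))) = -64902 / 97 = -669.09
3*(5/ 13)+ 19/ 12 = 427/ 156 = 2.74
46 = 46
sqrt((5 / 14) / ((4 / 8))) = sqrt(35) / 7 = 0.85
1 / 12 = 0.08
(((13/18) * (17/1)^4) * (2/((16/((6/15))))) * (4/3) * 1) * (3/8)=1085773/720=1508.02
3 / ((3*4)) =1 / 4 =0.25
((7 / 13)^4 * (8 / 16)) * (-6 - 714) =-864360 / 28561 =-30.26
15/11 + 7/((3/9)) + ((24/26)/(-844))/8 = 5398191/241384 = 22.36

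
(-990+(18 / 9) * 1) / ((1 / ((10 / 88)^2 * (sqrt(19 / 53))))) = -6175 * sqrt(1007) / 25652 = -7.64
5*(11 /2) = 55 /2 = 27.50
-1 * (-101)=101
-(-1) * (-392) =-392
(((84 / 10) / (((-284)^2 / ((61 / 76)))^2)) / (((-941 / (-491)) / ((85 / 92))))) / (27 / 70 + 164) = 22828502445 / 9357937004369112436736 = 0.00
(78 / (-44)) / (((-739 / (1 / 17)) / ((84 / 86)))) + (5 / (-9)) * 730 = -21689383979 / 53480691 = -405.56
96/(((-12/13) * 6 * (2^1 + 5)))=-52/21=-2.48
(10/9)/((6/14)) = 70/27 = 2.59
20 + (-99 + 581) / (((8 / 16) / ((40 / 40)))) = 984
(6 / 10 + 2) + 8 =53 / 5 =10.60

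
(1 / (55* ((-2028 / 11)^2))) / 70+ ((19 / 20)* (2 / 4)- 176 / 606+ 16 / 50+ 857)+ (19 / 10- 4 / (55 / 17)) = 1372430704696169 / 1599256058400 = 858.17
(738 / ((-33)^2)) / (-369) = -2 / 1089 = -0.00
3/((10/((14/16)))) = 21/80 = 0.26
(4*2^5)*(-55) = -7040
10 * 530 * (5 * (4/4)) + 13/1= 26513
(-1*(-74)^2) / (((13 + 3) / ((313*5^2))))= -10712425 / 4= -2678106.25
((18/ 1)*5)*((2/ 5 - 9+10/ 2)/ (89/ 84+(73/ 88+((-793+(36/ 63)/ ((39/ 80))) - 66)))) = 7783776/ 20563073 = 0.38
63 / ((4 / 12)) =189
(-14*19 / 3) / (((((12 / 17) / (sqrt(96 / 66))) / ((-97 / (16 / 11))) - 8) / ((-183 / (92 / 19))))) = -658674777431 / 1572473200 +108937887*sqrt(11) / 786236600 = -418.42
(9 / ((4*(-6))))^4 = 81 / 4096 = 0.02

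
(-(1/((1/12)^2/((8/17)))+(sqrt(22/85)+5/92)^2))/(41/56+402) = -0.17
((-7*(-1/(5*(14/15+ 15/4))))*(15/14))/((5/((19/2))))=171/281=0.61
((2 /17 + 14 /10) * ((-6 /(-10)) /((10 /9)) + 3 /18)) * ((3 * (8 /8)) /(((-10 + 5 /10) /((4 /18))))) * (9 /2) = -13674 /40375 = -0.34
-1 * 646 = -646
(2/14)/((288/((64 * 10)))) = 20/63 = 0.32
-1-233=-234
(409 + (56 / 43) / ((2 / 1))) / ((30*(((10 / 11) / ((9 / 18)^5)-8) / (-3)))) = -38753 / 19952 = -1.94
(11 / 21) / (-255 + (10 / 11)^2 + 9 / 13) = -17303 / 8373246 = -0.00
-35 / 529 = -0.07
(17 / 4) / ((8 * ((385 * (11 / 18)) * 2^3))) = 153 / 542080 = 0.00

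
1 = 1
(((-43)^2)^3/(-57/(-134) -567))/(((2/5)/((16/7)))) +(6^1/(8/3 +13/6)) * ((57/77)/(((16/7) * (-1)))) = -43234077855440951/678126372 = -63755193.19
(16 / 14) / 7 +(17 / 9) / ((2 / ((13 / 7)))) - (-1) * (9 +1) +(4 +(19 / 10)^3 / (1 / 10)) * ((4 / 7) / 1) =1177409 / 22050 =53.40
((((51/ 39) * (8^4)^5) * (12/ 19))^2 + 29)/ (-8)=-55317152272585058966764834620626821644077/ 488072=-113338098216216170906679400000000000.00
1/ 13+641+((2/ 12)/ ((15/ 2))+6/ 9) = 375433/ 585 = 641.77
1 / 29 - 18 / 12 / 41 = -5 / 2378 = -0.00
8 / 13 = 0.62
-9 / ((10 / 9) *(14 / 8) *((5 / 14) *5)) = -324 / 125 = -2.59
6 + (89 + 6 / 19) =95.32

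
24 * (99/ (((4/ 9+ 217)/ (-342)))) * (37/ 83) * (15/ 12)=-17802180/ 8549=-2082.37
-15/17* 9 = -135/17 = -7.94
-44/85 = -0.52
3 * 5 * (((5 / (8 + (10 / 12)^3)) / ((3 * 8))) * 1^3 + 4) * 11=1230405 / 1853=664.01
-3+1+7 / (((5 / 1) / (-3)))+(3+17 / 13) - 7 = -578 / 65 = -8.89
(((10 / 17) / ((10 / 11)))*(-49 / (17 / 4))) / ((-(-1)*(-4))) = 539 / 289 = 1.87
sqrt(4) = 2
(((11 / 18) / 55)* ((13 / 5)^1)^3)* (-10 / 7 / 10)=-0.03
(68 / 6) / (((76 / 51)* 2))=289 / 76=3.80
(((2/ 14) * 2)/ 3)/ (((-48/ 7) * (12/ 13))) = -13/ 864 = -0.02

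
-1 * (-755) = 755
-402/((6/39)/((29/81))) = -25259/27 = -935.52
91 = 91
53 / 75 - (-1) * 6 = 503 / 75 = 6.71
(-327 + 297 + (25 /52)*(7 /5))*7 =-205.29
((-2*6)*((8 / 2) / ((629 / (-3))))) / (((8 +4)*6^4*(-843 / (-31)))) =31 / 57266676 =0.00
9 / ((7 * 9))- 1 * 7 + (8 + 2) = 22 / 7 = 3.14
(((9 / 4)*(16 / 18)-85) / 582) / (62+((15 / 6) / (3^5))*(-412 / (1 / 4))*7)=6723 / 2672156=0.00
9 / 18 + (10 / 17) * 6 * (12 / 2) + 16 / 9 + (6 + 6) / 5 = 39557 / 1530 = 25.85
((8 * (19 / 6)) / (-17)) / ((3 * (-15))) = 76 / 2295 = 0.03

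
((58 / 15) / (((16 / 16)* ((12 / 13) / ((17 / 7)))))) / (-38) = -6409 / 23940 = -0.27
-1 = -1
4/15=0.27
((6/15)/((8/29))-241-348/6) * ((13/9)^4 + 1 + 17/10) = -2753866907/1312200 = -2098.66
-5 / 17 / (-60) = 1 / 204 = 0.00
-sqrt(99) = -3*sqrt(11) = -9.95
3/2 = 1.50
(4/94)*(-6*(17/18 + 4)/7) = -178/987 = -0.18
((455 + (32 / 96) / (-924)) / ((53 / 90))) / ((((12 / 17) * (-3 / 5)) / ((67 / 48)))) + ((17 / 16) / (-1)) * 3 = -35959306321 / 14103936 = -2549.59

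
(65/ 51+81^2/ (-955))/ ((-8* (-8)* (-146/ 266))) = 4530911/ 28443720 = 0.16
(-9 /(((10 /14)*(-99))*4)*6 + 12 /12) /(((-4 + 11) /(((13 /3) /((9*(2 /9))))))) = 1703 /4620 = 0.37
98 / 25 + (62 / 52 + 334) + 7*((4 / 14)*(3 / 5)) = 221203 / 650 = 340.31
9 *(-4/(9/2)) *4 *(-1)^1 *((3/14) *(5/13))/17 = 240/1547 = 0.16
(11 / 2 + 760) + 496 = 1261.50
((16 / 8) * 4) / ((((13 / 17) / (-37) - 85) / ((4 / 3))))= -10064 / 80217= -0.13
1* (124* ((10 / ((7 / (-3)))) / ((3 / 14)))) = -2480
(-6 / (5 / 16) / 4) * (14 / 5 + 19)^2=-285144 / 125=-2281.15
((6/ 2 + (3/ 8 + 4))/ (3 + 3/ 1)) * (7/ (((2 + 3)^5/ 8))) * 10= 413/ 1875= 0.22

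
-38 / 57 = -2 / 3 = -0.67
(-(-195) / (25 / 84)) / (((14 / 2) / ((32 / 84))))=1248 / 35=35.66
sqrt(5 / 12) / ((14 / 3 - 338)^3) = -9 * sqrt(15) / 2000000000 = -0.00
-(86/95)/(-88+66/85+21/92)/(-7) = -3128/2104193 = -0.00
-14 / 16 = -7 / 8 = -0.88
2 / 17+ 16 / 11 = 1.57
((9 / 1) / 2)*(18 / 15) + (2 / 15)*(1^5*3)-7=-6 / 5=-1.20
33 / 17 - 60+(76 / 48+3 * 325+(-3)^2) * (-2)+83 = -198515 / 102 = -1946.23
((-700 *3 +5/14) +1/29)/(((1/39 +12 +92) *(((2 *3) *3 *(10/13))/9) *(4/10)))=-432187587/13177136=-32.80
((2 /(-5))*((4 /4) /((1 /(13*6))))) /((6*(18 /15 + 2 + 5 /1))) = -26 /41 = -0.63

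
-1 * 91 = -91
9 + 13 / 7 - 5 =5.86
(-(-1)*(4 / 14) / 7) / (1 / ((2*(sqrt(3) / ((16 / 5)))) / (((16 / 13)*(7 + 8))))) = 13*sqrt(3) / 9408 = 0.00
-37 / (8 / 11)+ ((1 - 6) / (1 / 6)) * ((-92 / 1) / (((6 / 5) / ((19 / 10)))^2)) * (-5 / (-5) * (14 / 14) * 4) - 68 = 661387 / 24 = 27557.79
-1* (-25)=25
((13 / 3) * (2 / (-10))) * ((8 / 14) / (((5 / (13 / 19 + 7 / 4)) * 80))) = -481 / 159600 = -0.00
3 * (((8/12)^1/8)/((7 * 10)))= 1/280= 0.00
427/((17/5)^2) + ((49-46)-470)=-124288/289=-430.06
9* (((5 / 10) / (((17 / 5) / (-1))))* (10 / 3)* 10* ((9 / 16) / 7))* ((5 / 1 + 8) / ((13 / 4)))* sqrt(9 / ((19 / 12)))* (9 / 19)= -91125* sqrt(57) / 42959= -16.01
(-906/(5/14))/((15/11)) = -46508/25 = -1860.32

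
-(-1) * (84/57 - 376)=-7116/19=-374.53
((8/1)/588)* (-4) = -8/147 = -0.05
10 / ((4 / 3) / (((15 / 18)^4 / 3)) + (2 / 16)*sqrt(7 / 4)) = 8294400000 / 6876972761 - 62500000*sqrt(7) / 6876972761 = 1.18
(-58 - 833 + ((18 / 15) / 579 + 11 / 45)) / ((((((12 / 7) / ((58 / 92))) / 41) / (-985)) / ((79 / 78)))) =501037888424353 / 37394136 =13398835.81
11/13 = 0.85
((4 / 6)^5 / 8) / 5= 4 / 1215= 0.00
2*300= 600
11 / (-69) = -11 / 69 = -0.16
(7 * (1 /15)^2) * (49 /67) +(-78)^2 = 91716643 /15075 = 6084.02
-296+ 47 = -249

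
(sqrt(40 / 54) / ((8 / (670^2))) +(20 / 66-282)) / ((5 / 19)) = 182446.56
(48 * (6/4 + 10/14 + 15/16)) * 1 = 1059/7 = 151.29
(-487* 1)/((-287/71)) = 120.48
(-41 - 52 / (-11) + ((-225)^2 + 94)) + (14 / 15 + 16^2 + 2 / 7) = 58835638 / 1155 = 50939.95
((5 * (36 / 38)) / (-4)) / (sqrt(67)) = -45 * sqrt(67) / 2546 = -0.14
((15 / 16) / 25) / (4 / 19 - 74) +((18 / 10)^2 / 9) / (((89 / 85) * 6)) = 0.06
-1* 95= -95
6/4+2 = 7/2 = 3.50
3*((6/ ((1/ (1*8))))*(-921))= -132624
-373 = -373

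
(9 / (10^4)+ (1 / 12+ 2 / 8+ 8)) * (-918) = -38254131 / 5000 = -7650.83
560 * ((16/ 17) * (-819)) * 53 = -388926720/ 17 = -22878042.35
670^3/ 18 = 150381500/ 9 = 16709055.56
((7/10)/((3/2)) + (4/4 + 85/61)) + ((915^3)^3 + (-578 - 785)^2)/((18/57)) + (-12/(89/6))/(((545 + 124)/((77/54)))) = 77558502592698187543870174216887947/54480015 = 1423613825963487483325219000.00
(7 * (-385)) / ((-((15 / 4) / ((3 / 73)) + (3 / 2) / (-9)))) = 32340 / 1093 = 29.59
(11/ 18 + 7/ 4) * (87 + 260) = 29495/ 36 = 819.31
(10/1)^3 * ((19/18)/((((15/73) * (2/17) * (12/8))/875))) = 2063162500/81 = 25471141.98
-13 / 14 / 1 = -13 / 14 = -0.93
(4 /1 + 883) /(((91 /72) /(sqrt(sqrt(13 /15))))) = 21288*13^(1 /4)*15^(3 /4) /455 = 677.14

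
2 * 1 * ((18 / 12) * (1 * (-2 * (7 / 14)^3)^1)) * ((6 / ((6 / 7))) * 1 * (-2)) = 21 / 2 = 10.50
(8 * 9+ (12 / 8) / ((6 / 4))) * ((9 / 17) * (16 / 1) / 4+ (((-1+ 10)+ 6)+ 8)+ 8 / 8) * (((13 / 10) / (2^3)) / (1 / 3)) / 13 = 24309 / 340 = 71.50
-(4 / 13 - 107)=1387 / 13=106.69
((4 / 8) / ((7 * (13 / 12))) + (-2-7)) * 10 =-8130 / 91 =-89.34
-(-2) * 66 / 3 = 44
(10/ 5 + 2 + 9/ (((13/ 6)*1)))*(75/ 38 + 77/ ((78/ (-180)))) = -1432.78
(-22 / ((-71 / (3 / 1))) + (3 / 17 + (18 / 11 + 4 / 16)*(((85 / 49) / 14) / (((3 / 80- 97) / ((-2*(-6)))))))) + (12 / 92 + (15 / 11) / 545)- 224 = -19730485893077929 / 88560936560789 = -222.79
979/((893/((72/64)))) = 8811/7144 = 1.23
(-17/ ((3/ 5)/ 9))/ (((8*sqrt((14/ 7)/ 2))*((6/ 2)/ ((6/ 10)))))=-51/ 8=-6.38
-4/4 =-1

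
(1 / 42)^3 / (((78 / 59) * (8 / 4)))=59 / 11557728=0.00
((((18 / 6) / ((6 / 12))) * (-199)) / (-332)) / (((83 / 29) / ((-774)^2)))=752780.00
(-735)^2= 540225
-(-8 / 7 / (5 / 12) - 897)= 899.74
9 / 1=9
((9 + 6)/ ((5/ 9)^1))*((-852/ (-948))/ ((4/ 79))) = 1917/ 4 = 479.25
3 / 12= 1 / 4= 0.25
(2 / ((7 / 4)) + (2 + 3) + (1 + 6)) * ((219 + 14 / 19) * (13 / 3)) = 4993300 / 399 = 12514.54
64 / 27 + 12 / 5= 644 / 135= 4.77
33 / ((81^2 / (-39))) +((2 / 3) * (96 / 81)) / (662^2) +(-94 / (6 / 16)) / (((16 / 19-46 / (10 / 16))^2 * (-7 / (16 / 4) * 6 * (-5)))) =-2030723808331 / 10305142880256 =-0.20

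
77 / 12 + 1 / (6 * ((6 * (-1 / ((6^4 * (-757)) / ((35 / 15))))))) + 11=982535 / 84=11696.85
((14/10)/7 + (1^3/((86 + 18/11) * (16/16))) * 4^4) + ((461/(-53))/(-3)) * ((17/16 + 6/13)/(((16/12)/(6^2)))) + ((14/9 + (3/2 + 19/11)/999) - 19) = 15325581798601/145976996880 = 104.99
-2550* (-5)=12750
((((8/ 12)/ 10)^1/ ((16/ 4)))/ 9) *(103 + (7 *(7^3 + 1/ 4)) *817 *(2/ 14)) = 374051/ 720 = 519.52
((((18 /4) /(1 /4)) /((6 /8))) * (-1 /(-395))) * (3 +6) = 216 /395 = 0.55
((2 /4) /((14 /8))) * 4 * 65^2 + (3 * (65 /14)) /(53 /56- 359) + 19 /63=6099846029 /1263213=4828.83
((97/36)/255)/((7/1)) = 97/64260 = 0.00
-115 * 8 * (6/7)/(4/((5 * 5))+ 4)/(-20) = 1725/182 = 9.48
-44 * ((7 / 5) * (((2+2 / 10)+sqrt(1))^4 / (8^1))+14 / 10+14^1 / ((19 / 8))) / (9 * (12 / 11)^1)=-184241981 / 1603125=-114.93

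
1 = 1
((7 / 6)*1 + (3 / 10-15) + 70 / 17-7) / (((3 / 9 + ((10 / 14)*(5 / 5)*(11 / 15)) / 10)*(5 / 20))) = -234416 / 1377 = -170.24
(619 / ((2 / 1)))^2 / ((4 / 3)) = 1149483 / 16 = 71842.69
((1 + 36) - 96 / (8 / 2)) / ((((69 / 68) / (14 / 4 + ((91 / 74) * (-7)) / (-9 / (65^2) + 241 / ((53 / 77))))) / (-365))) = -542168217111885 / 33360411824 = -16251.84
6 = 6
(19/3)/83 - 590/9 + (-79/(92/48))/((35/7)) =-6333151/85905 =-73.72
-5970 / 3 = -1990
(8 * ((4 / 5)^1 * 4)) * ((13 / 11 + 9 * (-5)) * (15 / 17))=-185088 / 187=-989.78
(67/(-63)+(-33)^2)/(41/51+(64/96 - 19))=-3910/63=-62.06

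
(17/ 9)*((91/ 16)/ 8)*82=110.12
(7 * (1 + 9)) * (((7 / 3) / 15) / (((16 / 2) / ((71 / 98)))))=71 / 72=0.99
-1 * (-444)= 444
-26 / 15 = -1.73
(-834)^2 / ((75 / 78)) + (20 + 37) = 18085881 / 25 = 723435.24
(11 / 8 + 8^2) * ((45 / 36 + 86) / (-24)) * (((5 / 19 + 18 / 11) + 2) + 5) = -28291685 / 13376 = -2115.11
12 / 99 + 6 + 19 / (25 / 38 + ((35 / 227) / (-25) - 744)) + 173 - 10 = 16263929771 / 96181833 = 169.10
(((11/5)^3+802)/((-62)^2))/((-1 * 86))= -101581/41323000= -0.00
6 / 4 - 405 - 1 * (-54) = -699 / 2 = -349.50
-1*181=-181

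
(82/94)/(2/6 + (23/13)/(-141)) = 533/196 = 2.72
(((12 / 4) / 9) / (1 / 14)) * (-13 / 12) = -91 / 18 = -5.06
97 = 97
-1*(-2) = 2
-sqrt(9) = -3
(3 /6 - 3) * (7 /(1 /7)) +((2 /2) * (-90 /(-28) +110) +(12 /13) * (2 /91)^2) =-999587 /107653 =-9.29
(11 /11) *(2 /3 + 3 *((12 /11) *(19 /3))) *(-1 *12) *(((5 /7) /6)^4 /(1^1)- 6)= 6590351503 /4278582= 1540.31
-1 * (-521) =521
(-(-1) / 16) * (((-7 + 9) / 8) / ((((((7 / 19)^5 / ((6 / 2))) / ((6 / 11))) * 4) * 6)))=7428297 / 47328512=0.16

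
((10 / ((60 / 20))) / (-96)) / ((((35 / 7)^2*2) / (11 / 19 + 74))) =-1417 / 27360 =-0.05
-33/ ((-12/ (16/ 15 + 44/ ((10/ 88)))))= 16016/ 15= 1067.73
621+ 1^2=622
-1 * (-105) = 105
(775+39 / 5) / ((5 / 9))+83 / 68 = 2397443 / 1700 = 1410.26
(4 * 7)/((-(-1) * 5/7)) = 196/5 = 39.20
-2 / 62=-1 / 31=-0.03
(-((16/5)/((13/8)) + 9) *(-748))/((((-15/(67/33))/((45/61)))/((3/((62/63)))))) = -9902466/3965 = -2497.47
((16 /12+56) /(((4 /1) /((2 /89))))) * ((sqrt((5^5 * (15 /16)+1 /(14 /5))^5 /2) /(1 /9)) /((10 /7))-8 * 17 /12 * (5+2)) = -20468 /801+2778460494405 * sqrt(4594310) /8931328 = 666804187.33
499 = 499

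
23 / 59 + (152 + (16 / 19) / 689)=117702125 / 772369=152.39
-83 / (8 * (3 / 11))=-913 / 24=-38.04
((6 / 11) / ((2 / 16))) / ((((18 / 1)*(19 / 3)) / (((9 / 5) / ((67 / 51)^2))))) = 187272 / 4691005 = 0.04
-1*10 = -10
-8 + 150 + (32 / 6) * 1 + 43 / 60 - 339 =-3819 / 20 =-190.95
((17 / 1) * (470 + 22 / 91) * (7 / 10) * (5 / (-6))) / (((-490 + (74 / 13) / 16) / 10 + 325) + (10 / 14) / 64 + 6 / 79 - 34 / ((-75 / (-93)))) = -53638345600 / 2691132411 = -19.93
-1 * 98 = -98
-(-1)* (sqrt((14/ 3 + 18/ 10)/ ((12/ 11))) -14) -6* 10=-74 + sqrt(5335)/ 30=-71.57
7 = 7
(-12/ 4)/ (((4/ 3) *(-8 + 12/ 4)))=9/ 20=0.45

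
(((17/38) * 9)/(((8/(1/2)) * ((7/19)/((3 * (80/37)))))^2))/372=218025/16636088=0.01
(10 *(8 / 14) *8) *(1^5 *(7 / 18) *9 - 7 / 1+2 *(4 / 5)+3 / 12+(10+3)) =3632 / 7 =518.86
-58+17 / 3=-52.33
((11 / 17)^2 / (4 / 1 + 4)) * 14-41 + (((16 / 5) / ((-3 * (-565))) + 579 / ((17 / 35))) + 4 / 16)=2821671124 / 2449275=1152.04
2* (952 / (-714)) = -8 / 3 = -2.67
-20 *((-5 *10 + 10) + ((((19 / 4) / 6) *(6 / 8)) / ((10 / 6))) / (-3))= 6419 / 8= 802.38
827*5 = 4135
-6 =-6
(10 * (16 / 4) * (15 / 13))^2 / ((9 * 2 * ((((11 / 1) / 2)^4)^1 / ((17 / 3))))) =5440000 / 7422987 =0.73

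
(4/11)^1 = 4/11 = 0.36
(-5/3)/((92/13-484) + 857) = -65/14823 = -0.00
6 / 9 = 2 / 3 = 0.67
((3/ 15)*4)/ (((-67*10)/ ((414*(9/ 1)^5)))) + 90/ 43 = -2102229846/ 72025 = -29187.50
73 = 73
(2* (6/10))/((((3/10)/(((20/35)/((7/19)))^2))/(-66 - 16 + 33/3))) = -1640384/2401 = -683.21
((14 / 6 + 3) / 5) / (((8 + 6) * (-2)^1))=-4 / 105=-0.04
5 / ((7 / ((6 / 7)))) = 30 / 49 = 0.61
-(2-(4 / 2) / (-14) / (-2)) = -27 / 14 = -1.93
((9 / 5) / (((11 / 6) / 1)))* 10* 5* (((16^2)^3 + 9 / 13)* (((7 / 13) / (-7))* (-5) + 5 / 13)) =1177760611800 / 1859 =633545245.72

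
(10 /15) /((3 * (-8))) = -1 /36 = -0.03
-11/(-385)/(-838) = -1/29330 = -0.00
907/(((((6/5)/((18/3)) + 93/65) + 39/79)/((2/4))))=4657445/21818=213.47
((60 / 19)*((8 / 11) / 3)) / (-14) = -80 / 1463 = -0.05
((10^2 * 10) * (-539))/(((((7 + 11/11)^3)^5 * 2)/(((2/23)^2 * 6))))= -202125/581641651093504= -0.00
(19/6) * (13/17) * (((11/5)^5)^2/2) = 6406543876447/1992187500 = 3215.83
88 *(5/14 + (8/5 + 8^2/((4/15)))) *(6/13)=4471368/455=9827.18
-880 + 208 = -672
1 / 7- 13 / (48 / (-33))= 1017 / 112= 9.08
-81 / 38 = -2.13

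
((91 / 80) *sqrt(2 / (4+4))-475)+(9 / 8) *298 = -139.18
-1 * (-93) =93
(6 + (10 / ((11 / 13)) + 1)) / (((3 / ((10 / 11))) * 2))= 2.85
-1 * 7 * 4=-28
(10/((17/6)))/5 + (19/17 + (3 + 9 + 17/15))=3814/255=14.96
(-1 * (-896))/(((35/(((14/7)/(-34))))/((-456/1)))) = 58368/85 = 686.68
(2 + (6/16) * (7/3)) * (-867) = -2492.62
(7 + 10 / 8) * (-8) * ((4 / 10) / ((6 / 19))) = -418 / 5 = -83.60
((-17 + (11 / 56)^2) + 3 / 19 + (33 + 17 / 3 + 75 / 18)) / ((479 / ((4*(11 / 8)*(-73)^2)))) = 272747231339 / 171244416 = 1592.74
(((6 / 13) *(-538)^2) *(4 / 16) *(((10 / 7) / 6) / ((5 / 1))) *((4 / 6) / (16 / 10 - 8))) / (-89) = 361805 / 194376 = 1.86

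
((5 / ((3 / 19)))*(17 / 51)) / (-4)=-95 / 36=-2.64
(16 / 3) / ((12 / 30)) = 40 / 3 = 13.33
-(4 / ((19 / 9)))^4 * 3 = -5038848 / 130321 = -38.66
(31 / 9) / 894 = 31 / 8046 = 0.00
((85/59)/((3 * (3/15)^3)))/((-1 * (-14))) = 10625/2478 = 4.29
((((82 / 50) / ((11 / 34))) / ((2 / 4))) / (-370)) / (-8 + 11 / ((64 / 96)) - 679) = 0.00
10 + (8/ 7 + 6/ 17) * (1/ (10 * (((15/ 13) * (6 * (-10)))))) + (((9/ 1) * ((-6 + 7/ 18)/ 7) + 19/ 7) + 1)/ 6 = 1260367/ 133875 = 9.41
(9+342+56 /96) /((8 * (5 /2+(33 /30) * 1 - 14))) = -21095 /4992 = -4.23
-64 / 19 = -3.37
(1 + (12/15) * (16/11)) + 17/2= 1173/110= 10.66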